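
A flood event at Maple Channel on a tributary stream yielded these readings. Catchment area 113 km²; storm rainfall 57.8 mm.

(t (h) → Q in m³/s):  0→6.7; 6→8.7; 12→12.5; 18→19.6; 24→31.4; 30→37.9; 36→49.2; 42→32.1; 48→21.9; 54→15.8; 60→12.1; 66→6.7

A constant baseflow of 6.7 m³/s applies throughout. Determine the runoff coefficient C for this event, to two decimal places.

ΣQ_DR = 174.2 m³/s; V = ΣQ_DR·Δt = 3.763 × 10^6 m³.
Runoff depth d = V / A = 33.30 mm.
C = d / P = 33.30 / 57.8 = 0.58.

C ≈ 0.58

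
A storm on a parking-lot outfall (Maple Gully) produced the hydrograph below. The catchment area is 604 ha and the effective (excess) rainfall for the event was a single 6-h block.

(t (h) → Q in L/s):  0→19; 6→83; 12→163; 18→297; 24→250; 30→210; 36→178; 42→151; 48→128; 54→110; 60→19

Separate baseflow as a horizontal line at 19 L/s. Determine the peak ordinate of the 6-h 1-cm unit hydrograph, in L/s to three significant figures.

U_p ≈ 556 L/s

Direct runoff: 0.0, 64.0, 144.0, 278.0, 231.0, 191.0, 159.0, 132.0, 109.0, 91.0, 0.0 L/s; ΣQ_DR = 1399 L/s, peak = 278.0 L/s.
Runoff depth d = ΣQ_DR·Δt / A = 1399 × 21600 / (604 ha) = 5.003 mm.
The 1-cm UH is the DRH scaled by (10 mm)/d, so U_p = 278.0 × 10/5.003 = 556 L/s.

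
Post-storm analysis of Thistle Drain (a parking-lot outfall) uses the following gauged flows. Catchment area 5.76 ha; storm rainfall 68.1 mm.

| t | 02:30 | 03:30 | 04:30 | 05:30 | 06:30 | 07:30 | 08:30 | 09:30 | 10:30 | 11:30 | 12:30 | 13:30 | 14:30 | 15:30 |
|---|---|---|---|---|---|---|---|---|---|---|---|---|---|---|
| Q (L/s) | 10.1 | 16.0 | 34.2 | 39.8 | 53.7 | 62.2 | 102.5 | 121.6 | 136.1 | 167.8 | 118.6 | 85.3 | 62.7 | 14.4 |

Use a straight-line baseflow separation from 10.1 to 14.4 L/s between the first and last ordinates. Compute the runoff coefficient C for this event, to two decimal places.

C ≈ 0.78

ΣQ_DR = 853.5 L/s; V = ΣQ_DR·Δt = 3.073 × 10^6 L.
Runoff depth d = V / A = 53.34 mm.
C = d / P = 53.34 / 68.1 = 0.78.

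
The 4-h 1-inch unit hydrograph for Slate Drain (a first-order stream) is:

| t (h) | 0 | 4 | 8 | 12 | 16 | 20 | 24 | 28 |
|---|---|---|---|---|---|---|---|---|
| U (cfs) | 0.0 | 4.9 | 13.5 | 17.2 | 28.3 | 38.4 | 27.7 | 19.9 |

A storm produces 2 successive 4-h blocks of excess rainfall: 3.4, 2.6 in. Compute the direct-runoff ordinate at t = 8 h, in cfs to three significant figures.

By discrete convolution, Q_j = Σ (P_i / 1 in) · U_{j−i}.
At t = 8 h (j=2): Q = (3.4/1)·13.5 + (2.6/1)·4.9 = 58.6 cfs.

Q ≈ 58.6 cfs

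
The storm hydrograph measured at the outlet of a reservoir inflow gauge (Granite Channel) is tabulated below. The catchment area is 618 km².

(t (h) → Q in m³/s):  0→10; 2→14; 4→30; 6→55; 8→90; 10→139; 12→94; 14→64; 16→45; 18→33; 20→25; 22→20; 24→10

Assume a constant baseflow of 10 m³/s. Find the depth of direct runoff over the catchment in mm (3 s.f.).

Direct runoff: 0.0, 4.0, 20.0, 45.0, 80.0, 129.0, 84.0, 54.0, 35.0, 23.0, 15.0, 10.0, 0.0 m³/s; ΣQ_DR = 499.0 m³/s.
V = ΣQ_DR · Δt = 499.0 × 7200 s = 3.593 × 10^6 m³.
Over A = 618 km², depth = V / A = 5.81 mm.

d ≈ 5.81 mm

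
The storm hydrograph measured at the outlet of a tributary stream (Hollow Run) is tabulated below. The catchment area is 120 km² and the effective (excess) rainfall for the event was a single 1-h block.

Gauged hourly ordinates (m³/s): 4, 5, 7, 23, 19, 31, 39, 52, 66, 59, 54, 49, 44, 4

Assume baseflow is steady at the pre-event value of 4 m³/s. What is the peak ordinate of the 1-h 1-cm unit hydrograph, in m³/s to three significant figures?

Direct runoff: 0.0, 1.0, 3.0, 19.0, 15.0, 27.0, 35.0, 48.0, 62.0, 55.0, 50.0, 45.0, 40.0, 0.0 m³/s; ΣQ_DR = 400.0 m³/s, peak = 62.0 m³/s.
Runoff depth d = ΣQ_DR·Δt / A = 400.0 × 3600 / (120 km²) = 12.00 mm.
The 1-cm UH is the DRH scaled by (10 mm)/d, so U_p = 62.0 × 10/12.00 = 51.7 m³/s.

U_p ≈ 51.7 m³/s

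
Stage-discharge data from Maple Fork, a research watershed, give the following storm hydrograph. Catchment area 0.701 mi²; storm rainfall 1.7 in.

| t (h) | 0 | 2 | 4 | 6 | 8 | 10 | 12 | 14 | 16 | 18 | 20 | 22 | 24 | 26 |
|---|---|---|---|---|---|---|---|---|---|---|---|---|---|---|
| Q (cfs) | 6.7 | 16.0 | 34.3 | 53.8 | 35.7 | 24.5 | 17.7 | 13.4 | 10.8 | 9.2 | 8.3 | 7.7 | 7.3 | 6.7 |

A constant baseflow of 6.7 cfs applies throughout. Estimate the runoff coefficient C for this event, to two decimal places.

ΣQ_DR = 158.3 cfs; V = ΣQ_DR·Δt = 1.140 × 10^6 ft³.
Runoff depth d = V / A = 0.6999 in.
C = d / P = 0.6999 / 1.7 = 0.41.

C ≈ 0.41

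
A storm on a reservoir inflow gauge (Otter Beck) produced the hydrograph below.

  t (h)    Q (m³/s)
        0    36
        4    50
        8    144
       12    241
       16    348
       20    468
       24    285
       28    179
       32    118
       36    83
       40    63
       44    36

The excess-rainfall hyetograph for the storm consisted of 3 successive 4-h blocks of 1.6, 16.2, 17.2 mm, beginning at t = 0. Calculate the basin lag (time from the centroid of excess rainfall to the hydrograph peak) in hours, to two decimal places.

t_L ≈ 12.22 h

Centroid of excess rainfall: t_c = Σ P_i·t̄_i / ΣP_i = 7.7829 h (block centres at 2, 6, 10 h).
Hydrograph peak occurs at t = 20 h, so basin lag t_L = 20 − 7.7829 = 12.22 h.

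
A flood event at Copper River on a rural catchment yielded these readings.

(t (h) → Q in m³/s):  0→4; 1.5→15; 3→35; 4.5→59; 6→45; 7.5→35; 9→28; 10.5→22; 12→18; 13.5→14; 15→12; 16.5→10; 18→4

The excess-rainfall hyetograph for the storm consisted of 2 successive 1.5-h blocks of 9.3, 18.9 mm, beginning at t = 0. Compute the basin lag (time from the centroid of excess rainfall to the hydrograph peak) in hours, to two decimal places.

Centroid of excess rainfall: t_c = Σ P_i·t̄_i / ΣP_i = 1.7553 h (block centres at 0.75, 2.25 h).
Hydrograph peak occurs at t = 4.5 h, so basin lag t_L = 4.5 − 1.7553 = 2.74 h.

t_L ≈ 2.74 h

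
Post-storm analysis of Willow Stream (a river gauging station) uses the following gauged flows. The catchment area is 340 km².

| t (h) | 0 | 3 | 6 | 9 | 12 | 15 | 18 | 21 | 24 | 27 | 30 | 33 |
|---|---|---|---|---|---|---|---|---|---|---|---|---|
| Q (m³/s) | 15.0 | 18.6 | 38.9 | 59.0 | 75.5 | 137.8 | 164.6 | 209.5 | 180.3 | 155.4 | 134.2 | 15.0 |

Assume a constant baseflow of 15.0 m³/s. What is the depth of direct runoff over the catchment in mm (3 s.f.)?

d ≈ 32.5 mm

Direct runoff: 0.0, 3.6, 23.9, 44.0, 60.5, 122.8, 149.6, 194.5, 165.3, 140.4, 119.2, 0.0 m³/s; ΣQ_DR = 1024 m³/s.
V = ΣQ_DR · Δt = 1024 × 10800 s = 1.106 × 10^7 m³.
Over A = 340 km², depth = V / A = 32.5 mm.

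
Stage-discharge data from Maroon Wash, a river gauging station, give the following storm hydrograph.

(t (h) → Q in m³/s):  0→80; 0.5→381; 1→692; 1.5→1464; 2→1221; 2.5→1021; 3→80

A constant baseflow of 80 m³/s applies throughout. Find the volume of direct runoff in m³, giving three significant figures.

Direct-runoff ordinates (Q − Q_b): 0.0, 301.0, 612.0, 1384.0, 1141.0, 941.0, 0.0 m³/s.
ΣQ_DR = 4379 m³/s.
With Δt = 0.5 h = 1800 s, V = ΣQ_DR · Δt = 4379 × 1800 = 7.88 × 10^6 m³.

V ≈ 7.88 × 10^6 m³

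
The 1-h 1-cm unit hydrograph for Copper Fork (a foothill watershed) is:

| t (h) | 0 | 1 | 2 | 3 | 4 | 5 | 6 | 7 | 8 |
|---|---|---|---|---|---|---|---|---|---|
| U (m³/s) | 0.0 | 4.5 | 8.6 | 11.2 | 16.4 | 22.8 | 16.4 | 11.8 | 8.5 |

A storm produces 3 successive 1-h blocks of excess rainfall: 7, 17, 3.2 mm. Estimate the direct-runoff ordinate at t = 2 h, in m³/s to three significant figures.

By discrete convolution, Q_j = Σ (P_i / 10 mm) · U_{j−i}.
At t = 2 h (j=2): Q = (7/10)·8.6 + (17/10)·4.5 + (3.2/10)·0.0 = 13.7 m³/s.

Q ≈ 13.7 m³/s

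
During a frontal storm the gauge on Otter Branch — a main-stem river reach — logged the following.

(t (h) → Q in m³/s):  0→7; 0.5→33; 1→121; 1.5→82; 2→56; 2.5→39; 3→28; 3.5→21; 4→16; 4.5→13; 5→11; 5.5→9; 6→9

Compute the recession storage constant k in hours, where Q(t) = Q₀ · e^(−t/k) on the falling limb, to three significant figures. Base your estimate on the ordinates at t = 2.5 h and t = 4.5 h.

On the falling limb, Q drops from 39 to 13 m³/s between t = 2.5 h and t = 4.5 h (Δt = 2 h).
k = −Δt / ln(Q₂/Q₁) = −2 / ln(13/39) = 1.82 h.

k ≈ 1.82 h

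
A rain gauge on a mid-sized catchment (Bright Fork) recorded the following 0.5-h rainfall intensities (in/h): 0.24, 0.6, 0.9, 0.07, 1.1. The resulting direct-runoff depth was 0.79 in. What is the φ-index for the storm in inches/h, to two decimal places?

Only the 3 blocks with intensity above φ contribute runoff: 0.6, 0.9, 1.1 in/h.
Σ(I−φ)·Δt = d  ⇒  (0.6+0.9+1.1 − 3φ)·0.5 = 0.79
φ = (2.600 − 0.79/0.5) / 3 = 0.34 in/h.

φ ≈ 0.34 in/h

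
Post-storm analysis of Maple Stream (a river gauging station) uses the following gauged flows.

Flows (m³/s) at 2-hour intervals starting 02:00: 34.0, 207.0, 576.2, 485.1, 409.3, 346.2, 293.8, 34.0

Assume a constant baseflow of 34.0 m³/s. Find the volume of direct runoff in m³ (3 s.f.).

V ≈ 1.52 × 10^7 m³

Direct-runoff ordinates (Q − Q_b): 0.0, 173.0, 542.2, 451.1, 375.3, 312.2, 259.8, 0.0 m³/s.
ΣQ_DR = 2114 m³/s.
With Δt = 2 h = 7200 s, V = ΣQ_DR · Δt = 2114 × 7200 = 1.52 × 10^7 m³.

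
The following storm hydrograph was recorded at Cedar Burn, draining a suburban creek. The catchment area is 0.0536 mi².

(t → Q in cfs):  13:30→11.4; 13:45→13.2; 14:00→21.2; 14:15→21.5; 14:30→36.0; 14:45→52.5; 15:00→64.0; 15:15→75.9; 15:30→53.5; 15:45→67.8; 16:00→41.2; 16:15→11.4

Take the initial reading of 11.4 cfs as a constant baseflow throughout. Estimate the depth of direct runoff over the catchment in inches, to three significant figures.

Direct runoff: 0.0, 1.8, 9.8, 10.1, 24.6, 41.1, 52.6, 64.5, 42.1, 56.4, 29.8, 0.0 cfs; ΣQ_DR = 332.8 cfs.
V = ΣQ_DR · Δt = 332.8 × 900 s = 2.995 × 10^5 ft³.
Over A = 0.0536 mi², depth = V / A = 2.41 in.

d ≈ 2.41 in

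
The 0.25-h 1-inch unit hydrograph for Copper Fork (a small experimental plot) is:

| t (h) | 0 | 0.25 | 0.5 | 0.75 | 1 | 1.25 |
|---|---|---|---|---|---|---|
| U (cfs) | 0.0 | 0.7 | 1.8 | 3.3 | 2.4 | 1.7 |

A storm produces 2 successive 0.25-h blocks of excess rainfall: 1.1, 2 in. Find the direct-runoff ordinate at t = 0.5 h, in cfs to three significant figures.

Q ≈ 3.38 cfs

By discrete convolution, Q_j = Σ (P_i / 1 in) · U_{j−i}.
At t = 0.5 h (j=2): Q = (1.1/1)·1.8 + (2/1)·0.7 = 3.38 cfs.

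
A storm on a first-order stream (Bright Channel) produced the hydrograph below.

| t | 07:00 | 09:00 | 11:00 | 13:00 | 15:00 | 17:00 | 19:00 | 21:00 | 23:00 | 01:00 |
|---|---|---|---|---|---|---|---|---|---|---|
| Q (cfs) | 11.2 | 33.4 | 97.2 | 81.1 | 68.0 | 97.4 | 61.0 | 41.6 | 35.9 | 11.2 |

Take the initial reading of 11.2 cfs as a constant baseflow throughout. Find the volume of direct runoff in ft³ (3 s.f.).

Direct-runoff ordinates (Q − Q_b): 0.0, 22.2, 86.0, 69.9, 56.8, 86.2, 49.8, 30.4, 24.7, 0.0 cfs.
ΣQ_DR = 426.0 cfs.
With Δt = 2 h = 7200 s, V = ΣQ_DR · Δt = 426.0 × 7200 = 3.07 × 10^6 ft³.

V ≈ 3.07 × 10^6 ft³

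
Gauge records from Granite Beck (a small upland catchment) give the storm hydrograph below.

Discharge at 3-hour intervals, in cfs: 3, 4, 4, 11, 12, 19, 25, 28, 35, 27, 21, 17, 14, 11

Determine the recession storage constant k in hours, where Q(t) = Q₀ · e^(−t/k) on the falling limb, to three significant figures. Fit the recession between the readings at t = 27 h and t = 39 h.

On the falling limb, Q drops from 27 to 11 cfs between t = 27 h and t = 39 h (Δt = 12 h).
k = −Δt / ln(Q₂/Q₁) = −12 / ln(11/27) = 13.4 h.

k ≈ 13.4 h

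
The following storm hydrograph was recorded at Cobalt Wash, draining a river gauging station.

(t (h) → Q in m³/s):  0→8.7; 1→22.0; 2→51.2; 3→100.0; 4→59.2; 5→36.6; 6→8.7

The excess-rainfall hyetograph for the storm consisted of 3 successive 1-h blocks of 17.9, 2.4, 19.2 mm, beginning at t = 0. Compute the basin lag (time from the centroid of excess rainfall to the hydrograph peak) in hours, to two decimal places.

t_L ≈ 1.47 h

Centroid of excess rainfall: t_c = Σ P_i·t̄_i / ΣP_i = 1.5329 h (block centres at 0.5, 1.5, 2.5 h).
Hydrograph peak occurs at t = 3 h, so basin lag t_L = 3 − 1.5329 = 1.47 h.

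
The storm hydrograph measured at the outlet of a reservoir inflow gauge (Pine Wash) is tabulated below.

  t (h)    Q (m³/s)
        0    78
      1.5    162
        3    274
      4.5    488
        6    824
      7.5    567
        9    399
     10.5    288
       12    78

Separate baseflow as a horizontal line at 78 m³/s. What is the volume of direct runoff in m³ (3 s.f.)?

Direct-runoff ordinates (Q − Q_b): 0.0, 84.0, 196.0, 410.0, 746.0, 489.0, 321.0, 210.0, 0.0 m³/s.
ΣQ_DR = 2456 m³/s.
With Δt = 1.5 h = 5400 s, V = ΣQ_DR · Δt = 2456 × 5400 = 1.33 × 10^7 m³.

V ≈ 1.33 × 10^7 m³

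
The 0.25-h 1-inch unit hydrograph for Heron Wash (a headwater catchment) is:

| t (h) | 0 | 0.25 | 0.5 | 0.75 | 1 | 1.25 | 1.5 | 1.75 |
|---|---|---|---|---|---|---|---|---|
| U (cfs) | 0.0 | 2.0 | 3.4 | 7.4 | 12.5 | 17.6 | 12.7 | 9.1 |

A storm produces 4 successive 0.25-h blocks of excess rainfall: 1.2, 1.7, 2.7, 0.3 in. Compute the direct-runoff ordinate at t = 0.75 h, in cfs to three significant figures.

Q ≈ 20.1 cfs

By discrete convolution, Q_j = Σ (P_i / 1 in) · U_{j−i}.
At t = 0.75 h (j=3): Q = (1.2/1)·7.4 + (1.7/1)·3.4 + (2.7/1)·2.0 + (0.3/1)·0.0 = 20.1 cfs.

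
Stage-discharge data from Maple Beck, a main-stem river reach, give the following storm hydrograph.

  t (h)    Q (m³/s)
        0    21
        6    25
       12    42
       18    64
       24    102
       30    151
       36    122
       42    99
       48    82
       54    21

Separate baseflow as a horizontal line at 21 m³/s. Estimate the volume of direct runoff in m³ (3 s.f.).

Direct-runoff ordinates (Q − Q_b): 0.0, 4.0, 21.0, 43.0, 81.0, 130.0, 101.0, 78.0, 61.0, 0.0 m³/s.
ΣQ_DR = 519.0 m³/s.
With Δt = 6 h = 21600 s, V = ΣQ_DR · Δt = 519.0 × 21600 = 1.12 × 10^7 m³.

V ≈ 1.12 × 10^7 m³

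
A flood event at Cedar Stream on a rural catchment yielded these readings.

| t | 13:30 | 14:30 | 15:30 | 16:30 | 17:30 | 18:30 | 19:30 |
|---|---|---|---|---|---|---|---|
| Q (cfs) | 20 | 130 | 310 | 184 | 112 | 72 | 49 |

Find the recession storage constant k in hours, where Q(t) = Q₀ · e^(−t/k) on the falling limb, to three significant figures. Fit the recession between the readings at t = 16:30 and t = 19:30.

k ≈ 2.27 h

On the falling limb, Q drops from 184 to 49 cfs between t = 16:30 and t = 19:30 (Δt = 3 h).
k = −Δt / ln(Q₂/Q₁) = −3 / ln(49/184) = 2.27 h.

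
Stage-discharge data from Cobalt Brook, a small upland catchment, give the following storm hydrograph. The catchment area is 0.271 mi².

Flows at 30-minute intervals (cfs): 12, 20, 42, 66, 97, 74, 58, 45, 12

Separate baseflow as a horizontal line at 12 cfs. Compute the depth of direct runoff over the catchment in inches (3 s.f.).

Direct runoff: 0.0, 8.0, 30.0, 54.0, 85.0, 62.0, 46.0, 33.0, 0.0 cfs; ΣQ_DR = 318.0 cfs.
V = ΣQ_DR · Δt = 318.0 × 1800 s = 5.724 × 10^5 ft³.
Over A = 0.271 mi², depth = V / A = 0.909 in.

d ≈ 0.909 in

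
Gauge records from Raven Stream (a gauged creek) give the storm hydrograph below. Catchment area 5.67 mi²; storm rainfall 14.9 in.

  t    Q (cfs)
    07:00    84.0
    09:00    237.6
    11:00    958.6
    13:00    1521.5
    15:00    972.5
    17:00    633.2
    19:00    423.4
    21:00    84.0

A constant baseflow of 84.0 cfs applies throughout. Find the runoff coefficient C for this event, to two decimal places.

ΣQ_DR = 4243 cfs; V = ΣQ_DR·Δt = 3.055 × 10^7 ft³.
Runoff depth d = V / A = 2.319 in.
C = d / P = 2.319 / 14.9 = 0.16.

C ≈ 0.16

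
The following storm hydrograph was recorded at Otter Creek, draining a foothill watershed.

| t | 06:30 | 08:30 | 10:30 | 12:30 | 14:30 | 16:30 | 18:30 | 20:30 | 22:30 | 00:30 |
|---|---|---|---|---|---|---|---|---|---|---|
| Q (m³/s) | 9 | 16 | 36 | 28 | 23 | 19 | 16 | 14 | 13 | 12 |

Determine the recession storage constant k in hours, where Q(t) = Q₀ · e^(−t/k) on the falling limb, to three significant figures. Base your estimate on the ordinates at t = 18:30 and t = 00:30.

k ≈ 20.9 h

On the falling limb, Q drops from 16 to 12 m³/s between t = 18:30 and t = 00:30 (Δt = 6 h).
k = −Δt / ln(Q₂/Q₁) = −6 / ln(12/16) = 20.9 h.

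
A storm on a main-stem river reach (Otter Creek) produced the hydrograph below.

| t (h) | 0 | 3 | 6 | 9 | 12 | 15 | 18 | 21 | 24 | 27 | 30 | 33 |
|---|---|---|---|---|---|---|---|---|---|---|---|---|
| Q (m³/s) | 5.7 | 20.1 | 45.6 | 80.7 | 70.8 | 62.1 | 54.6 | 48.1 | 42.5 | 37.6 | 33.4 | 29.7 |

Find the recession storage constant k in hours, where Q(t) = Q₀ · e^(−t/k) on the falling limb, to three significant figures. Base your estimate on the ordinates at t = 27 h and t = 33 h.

On the falling limb, Q drops from 37.6 to 29.7 m³/s between t = 27 h and t = 33 h (Δt = 6 h).
k = −Δt / ln(Q₂/Q₁) = −6 / ln(29.7/37.6) = 25.4 h.

k ≈ 25.4 h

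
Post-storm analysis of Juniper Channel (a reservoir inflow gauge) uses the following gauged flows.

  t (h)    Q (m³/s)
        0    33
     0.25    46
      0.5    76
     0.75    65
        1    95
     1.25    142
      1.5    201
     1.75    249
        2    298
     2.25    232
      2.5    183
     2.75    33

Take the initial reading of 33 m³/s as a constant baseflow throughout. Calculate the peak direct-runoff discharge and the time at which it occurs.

Subtracting baseflow gives direct-runoff ordinates: 0.0, 13.0, 43.0, 32.0, 62.0, 109.0, 168.0, 216.0, 265.0, 199.0, 150.0, 0.0 m³/s.
The maximum is 265.0 m³/s, occurring at the reading for t = 2 h.

Q_p = 265.0 m³/s at t = 2 h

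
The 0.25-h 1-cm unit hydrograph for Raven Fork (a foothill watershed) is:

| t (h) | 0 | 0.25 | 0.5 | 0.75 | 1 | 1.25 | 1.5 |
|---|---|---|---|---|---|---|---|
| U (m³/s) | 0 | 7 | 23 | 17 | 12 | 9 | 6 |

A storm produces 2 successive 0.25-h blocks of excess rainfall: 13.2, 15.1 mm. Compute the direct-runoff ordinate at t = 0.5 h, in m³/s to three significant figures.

Q ≈ 40.9 m³/s

By discrete convolution, Q_j = Σ (P_i / 10 mm) · U_{j−i}.
At t = 0.5 h (j=2): Q = (13.2/10)·23 + (15.1/10)·7 = 40.9 m³/s.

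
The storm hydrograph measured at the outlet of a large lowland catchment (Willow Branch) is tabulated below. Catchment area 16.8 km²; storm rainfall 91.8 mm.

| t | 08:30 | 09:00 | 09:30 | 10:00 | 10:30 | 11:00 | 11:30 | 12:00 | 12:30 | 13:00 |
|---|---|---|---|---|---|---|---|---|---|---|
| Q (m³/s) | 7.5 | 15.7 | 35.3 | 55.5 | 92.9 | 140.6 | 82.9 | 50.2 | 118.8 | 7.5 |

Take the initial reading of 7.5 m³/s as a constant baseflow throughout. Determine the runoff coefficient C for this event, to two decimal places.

ΣQ_DR = 531.9 m³/s; V = ΣQ_DR·Δt = 9.574 × 10^5 m³.
Runoff depth d = V / A = 56.99 mm.
C = d / P = 56.99 / 91.8 = 0.62.

C ≈ 0.62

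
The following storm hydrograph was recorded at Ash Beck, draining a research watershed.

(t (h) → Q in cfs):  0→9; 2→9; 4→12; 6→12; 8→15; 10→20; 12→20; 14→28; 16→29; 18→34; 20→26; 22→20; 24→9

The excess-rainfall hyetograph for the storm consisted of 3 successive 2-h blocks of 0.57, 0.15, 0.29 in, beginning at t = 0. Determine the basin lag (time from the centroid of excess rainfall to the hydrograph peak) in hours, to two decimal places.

Centroid of excess rainfall: t_c = Σ P_i·t̄_i / ΣP_i = 2.4455 h (block centres at 1, 3, 5 h).
Hydrograph peak occurs at t = 18 h, so basin lag t_L = 18 − 2.4455 = 15.55 h.

t_L ≈ 15.55 h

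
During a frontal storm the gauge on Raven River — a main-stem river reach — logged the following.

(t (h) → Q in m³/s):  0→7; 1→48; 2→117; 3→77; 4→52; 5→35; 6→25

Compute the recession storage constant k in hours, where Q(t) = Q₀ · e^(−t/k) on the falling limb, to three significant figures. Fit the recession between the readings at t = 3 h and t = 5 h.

k ≈ 2.54 h

On the falling limb, Q drops from 77 to 35 m³/s between t = 3 h and t = 5 h (Δt = 2 h).
k = −Δt / ln(Q₂/Q₁) = −2 / ln(35/77) = 2.54 h.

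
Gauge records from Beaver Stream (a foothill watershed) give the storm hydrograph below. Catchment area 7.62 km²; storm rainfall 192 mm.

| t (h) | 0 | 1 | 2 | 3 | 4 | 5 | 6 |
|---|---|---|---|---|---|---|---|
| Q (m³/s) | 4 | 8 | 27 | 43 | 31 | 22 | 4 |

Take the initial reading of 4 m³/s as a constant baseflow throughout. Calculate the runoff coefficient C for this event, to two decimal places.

C ≈ 0.27

ΣQ_DR = 111.0 m³/s; V = ΣQ_DR·Δt = 3.996 × 10^5 m³.
Runoff depth d = V / A = 52.44 mm.
C = d / P = 52.44 / 192 = 0.27.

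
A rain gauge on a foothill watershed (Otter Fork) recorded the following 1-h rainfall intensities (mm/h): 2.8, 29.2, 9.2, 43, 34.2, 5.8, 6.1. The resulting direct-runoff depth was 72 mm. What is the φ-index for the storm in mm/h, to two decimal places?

Only the 3 blocks with intensity above φ contribute runoff: 29.2, 43, 34.2 mm/h.
Σ(I−φ)·Δt = d  ⇒  (29.2+43+34.2 − 3φ)·1 = 72
φ = (106.4 − 72/1) / 3 = 11.47 mm/h.

φ ≈ 11.47 mm/h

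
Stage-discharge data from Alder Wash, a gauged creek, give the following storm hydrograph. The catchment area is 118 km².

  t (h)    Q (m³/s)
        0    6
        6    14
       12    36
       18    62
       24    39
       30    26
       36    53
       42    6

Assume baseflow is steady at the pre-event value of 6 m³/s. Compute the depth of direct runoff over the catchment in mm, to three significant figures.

Direct runoff: 0.0, 8.0, 30.0, 56.0, 33.0, 20.0, 47.0, 0.0 m³/s; ΣQ_DR = 194.0 m³/s.
V = ΣQ_DR · Δt = 194.0 × 21600 s = 4.190 × 10^6 m³.
Over A = 118 km², depth = V / A = 35.5 mm.

d ≈ 35.5 mm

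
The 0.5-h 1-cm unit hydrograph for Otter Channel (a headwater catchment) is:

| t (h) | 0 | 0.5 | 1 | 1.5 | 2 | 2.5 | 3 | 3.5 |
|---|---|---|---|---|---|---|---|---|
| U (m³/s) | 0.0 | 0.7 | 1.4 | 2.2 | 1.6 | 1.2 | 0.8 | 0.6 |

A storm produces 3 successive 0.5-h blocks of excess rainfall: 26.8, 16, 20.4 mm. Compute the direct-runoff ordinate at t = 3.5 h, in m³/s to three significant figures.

By discrete convolution, Q_j = Σ (P_i / 10 mm) · U_{j−i}.
At t = 3.5 h (j=7): Q = (26.8/10)·0.6 + (16/10)·0.8 + (20.4/10)·1.2 = 5.34 m³/s.

Q ≈ 5.34 m³/s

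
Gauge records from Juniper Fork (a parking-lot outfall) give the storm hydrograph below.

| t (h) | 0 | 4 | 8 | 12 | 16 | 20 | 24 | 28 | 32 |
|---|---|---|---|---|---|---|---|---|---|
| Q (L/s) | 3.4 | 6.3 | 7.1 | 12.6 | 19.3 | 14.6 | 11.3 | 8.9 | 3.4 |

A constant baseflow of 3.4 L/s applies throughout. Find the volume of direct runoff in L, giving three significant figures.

Direct-runoff ordinates (Q − Q_b): 0.0, 2.9, 3.7, 9.2, 15.9, 11.2, 7.9, 5.5, 0.0 L/s.
ΣQ_DR = 56.30 L/s.
With Δt = 4 h = 14400 s, V = ΣQ_DR · Δt = 56.30 × 14400 = 8.11 × 10^5 L.

V ≈ 8.11 × 10^5 L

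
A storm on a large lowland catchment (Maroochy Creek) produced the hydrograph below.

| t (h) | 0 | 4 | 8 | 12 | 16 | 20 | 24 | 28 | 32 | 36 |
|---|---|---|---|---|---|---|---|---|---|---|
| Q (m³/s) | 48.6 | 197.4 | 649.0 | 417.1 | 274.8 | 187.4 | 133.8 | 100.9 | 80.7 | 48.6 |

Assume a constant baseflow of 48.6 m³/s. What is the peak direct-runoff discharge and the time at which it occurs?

Q_p = 600.4 m³/s at t = 8 h

Subtracting baseflow gives direct-runoff ordinates: 0.0, 148.8, 600.4, 368.5, 226.2, 138.8, 85.2, 52.3, 32.1, 0.0 m³/s.
The maximum is 600.4 m³/s, occurring at the reading for t = 8 h.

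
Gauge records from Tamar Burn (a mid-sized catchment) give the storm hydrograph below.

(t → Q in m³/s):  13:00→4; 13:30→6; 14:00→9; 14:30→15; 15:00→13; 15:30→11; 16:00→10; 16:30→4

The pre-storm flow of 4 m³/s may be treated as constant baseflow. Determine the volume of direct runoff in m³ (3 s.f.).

V ≈ 72000 m³

Direct-runoff ordinates (Q − Q_b): 0.0, 2.0, 5.0, 11.0, 9.0, 7.0, 6.0, 0.0 m³/s.
ΣQ_DR = 40.00 m³/s.
With Δt = 0.5 h = 1800 s, V = ΣQ_DR · Δt = 40.00 × 1800 = 72000 m³.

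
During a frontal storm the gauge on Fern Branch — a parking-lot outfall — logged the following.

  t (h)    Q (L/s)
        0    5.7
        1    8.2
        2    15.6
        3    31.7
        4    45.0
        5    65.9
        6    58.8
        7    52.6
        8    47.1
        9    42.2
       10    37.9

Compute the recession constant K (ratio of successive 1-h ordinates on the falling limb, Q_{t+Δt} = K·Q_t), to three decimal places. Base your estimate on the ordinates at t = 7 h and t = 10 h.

K ≈ 0.897

Using the recession-limb readings at t = 7 h and t = 10 h: Q falls from 52.6 to 37.9 L/s over 3 intervals.
K = (Q₂/Q₁)^(1/3) = (37.9/52.6)^(1/3) = 0.897.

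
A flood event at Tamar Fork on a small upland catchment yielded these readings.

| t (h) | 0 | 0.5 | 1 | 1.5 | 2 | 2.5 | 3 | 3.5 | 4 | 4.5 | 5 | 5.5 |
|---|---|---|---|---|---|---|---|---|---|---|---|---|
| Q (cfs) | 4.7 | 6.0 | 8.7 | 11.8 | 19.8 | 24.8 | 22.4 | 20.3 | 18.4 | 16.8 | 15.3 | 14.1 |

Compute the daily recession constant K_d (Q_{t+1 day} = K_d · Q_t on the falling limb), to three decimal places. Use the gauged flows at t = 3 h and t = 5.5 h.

K_d ≈ 0.012

Between t = 3 h and t = 5.5 h the flow falls from 22.4 to 14.1 cfs over 5×0.5 h = 2.5 h.
Per-interval ratio K = (14.1/22.4)^(1/5) = 0.9116; K_d = K^(24/0.5) = 0.012.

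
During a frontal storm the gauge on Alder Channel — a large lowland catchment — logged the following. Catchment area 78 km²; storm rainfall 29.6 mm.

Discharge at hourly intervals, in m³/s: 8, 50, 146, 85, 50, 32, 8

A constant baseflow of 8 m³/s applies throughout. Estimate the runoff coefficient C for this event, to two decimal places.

C ≈ 0.50

ΣQ_DR = 323.0 m³/s; V = ΣQ_DR·Δt = 1.163 × 10^6 m³.
Runoff depth d = V / A = 14.91 mm.
C = d / P = 14.91 / 29.6 = 0.50.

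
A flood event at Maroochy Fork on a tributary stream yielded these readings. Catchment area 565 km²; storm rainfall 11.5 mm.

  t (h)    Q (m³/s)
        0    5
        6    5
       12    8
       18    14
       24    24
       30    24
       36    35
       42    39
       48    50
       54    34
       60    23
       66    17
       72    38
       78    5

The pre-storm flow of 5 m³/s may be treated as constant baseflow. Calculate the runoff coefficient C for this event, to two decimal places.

C ≈ 0.83

ΣQ_DR = 251.0 m³/s; V = ΣQ_DR·Δt = 5.422 × 10^6 m³.
Runoff depth d = V / A = 9.596 mm.
C = d / P = 9.596 / 11.5 = 0.83.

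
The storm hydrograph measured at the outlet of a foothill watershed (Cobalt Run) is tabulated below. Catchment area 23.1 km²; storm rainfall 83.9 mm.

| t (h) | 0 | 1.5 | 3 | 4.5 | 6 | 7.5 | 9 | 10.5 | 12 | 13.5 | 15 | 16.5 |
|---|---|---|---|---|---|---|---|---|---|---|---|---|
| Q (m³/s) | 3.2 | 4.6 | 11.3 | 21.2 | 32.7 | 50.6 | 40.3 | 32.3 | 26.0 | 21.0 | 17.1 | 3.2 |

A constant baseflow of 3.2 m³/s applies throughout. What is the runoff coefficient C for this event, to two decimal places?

C ≈ 0.63

ΣQ_DR = 225.1 m³/s; V = ΣQ_DR·Δt = 1.216 × 10^6 m³.
Runoff depth d = V / A = 52.62 mm.
C = d / P = 52.62 / 83.9 = 0.63.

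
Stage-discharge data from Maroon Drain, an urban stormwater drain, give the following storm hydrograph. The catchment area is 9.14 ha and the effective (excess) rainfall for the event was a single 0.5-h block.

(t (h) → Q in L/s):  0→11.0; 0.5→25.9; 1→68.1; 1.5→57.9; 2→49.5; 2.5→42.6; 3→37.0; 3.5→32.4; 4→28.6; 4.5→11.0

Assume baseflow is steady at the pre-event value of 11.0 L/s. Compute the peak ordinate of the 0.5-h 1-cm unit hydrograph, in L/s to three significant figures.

U_p ≈ 114 L/s

Direct runoff: 0.0, 14.9, 57.1, 46.9, 38.5, 31.6, 26.0, 21.4, 17.6, 0.0 L/s; ΣQ_DR = 254.0 L/s, peak = 57.1 L/s.
Runoff depth d = ΣQ_DR·Δt / A = 254.0 × 1800 / (9.14 ha) = 5.002 mm.
The 1-cm UH is the DRH scaled by (10 mm)/d, so U_p = 57.1 × 10/5.002 = 114 L/s.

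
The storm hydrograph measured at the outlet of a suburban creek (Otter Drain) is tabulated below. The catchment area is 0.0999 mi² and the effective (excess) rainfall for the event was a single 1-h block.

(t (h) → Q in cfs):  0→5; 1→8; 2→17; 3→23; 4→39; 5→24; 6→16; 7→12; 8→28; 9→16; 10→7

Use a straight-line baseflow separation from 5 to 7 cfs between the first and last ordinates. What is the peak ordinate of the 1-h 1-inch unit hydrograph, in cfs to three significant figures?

U_p ≈ 16.6 cfs

Direct runoff: 0.00, 2.80, 11.60, 17.40, 33.20, 18.00, 9.80, 5.60, 21.40, 9.20, 0.00 cfs; ΣQ_DR = 129.0 cfs, peak = 33.20 cfs.
Runoff depth d = ΣQ_DR·Δt / A = 129.0 × 3600 / (0.0999 mi²) = 2.001 in.
The 1-inch UH is the DRH scaled by (1 in)/d, so U_p = 33.20 × 1/2.001 = 16.6 cfs.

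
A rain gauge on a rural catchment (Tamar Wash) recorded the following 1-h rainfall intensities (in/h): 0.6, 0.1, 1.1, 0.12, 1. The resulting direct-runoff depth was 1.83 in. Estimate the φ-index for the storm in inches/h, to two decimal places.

Only the 3 blocks with intensity above φ contribute runoff: 0.6, 1.1, 1 in/h.
Σ(I−φ)·Δt = d  ⇒  (0.6+1.1+1 − 3φ)·1 = 1.83
φ = (2.700 − 1.83/1) / 3 = 0.29 in/h.

φ ≈ 0.29 in/h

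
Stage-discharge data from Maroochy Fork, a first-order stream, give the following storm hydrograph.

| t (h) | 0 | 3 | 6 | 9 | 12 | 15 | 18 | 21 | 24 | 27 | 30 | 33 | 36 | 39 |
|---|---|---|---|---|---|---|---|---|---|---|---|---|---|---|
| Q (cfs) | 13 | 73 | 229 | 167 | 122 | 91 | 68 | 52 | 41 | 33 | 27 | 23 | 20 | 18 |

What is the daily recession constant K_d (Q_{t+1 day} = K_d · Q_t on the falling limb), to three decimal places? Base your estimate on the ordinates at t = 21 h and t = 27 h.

K_d ≈ 0.162

Between t = 21 h and t = 27 h the flow falls from 52 to 33 cfs over 2×3 h = 6 h.
Per-interval ratio K = (33/52)^(1/2) = 0.7966; K_d = K^(24/3) = 0.162.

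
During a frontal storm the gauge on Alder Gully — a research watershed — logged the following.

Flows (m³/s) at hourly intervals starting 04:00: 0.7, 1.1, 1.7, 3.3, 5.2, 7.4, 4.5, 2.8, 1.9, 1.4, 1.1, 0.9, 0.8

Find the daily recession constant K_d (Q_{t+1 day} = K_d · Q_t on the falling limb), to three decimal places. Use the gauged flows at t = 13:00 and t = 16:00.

K_d ≈ 0.011

Between t = 13:00 and t = 16:00 the flow falls from 1.4 to 0.8 m³/s over 3×1 h = 3 h.
Per-interval ratio K = (0.8/1.4)^(1/3) = 0.8298; K_d = K^(24/1) = 0.011.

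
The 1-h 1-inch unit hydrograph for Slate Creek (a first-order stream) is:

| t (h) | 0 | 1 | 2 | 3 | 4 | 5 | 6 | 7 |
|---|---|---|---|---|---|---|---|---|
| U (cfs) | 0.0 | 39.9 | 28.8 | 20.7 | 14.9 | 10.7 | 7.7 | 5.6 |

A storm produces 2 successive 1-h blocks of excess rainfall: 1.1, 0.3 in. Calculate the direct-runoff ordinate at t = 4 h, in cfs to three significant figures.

By discrete convolution, Q_j = Σ (P_i / 1 in) · U_{j−i}.
At t = 4 h (j=4): Q = (1.1/1)·14.9 + (0.3/1)·20.7 = 22.6 cfs.

Q ≈ 22.6 cfs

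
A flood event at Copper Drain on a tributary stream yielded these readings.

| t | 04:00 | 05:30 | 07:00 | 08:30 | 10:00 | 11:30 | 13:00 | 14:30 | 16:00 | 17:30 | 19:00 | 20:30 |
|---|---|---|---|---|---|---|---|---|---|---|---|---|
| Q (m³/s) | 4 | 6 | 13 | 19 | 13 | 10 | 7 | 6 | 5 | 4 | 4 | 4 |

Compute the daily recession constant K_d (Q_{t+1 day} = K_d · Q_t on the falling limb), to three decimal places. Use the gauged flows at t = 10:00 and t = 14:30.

Between t = 10:00 and t = 14:30 the flow falls from 13 to 6 m³/s over 3×1.5 h = 4.5 h.
Per-interval ratio K = (6/13)^(1/3) = 0.7728; K_d = K^(24/1.5) = 0.016.

K_d ≈ 0.016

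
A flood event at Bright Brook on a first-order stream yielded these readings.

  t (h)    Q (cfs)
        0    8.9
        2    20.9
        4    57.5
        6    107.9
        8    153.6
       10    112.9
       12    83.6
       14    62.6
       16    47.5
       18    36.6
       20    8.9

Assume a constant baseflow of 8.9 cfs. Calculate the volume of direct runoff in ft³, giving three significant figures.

Direct-runoff ordinates (Q − Q_b): 0.0, 12.0, 48.6, 99.0, 144.7, 104.0, 74.7, 53.7, 38.6, 27.7, 0.0 cfs.
ΣQ_DR = 603.0 cfs.
With Δt = 2 h = 7200 s, V = ΣQ_DR · Δt = 603.0 × 7200 = 4.34 × 10^6 ft³.

V ≈ 4.34 × 10^6 ft³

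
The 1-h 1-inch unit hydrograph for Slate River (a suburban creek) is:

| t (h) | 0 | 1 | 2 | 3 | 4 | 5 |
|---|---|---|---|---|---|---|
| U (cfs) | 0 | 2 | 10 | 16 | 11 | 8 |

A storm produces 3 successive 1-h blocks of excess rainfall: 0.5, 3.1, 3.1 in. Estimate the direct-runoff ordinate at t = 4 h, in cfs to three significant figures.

By discrete convolution, Q_j = Σ (P_i / 1 in) · U_{j−i}.
At t = 4 h (j=4): Q = (0.5/1)·11 + (3.1/1)·16 + (3.1/1)·10 = 86.1 cfs.

Q ≈ 86.1 cfs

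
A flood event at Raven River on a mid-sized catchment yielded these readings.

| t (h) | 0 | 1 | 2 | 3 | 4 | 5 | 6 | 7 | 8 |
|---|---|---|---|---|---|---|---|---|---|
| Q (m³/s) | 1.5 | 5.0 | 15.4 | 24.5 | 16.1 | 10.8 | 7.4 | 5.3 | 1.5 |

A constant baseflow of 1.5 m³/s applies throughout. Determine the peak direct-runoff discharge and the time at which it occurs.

Q_p = 23.0 m³/s at t = 3 h

Subtracting baseflow gives direct-runoff ordinates: 0.0, 3.5, 13.9, 23.0, 14.6, 9.3, 5.9, 3.8, 0.0 m³/s.
The maximum is 23.0 m³/s, occurring at the reading for t = 3 h.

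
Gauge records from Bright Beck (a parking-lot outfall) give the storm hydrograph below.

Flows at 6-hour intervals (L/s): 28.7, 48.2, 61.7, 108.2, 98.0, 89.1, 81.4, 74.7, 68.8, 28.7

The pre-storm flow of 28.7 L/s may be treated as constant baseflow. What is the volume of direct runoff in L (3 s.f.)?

Direct-runoff ordinates (Q − Q_b): 0.0, 19.5, 33.0, 79.5, 69.3, 60.4, 52.7, 46.0, 40.1, 0.0 L/s.
ΣQ_DR = 400.5 L/s.
With Δt = 6 h = 21600 s, V = ΣQ_DR · Δt = 400.5 × 21600 = 8.65 × 10^6 L.

V ≈ 8.65 × 10^6 L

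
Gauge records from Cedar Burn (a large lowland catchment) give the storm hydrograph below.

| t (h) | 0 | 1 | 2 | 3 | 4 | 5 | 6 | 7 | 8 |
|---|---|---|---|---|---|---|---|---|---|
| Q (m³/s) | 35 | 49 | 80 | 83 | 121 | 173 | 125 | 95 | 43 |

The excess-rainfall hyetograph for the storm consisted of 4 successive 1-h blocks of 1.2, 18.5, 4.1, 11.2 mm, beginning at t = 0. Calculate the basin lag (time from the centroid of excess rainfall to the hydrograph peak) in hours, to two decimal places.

t_L ≈ 2.78 h

Centroid of excess rainfall: t_c = Σ P_i·t̄_i / ΣP_i = 2.2229 h (block centres at 0.5, 1.5, 2.5, 3.5 h).
Hydrograph peak occurs at t = 5 h, so basin lag t_L = 5 − 2.2229 = 2.78 h.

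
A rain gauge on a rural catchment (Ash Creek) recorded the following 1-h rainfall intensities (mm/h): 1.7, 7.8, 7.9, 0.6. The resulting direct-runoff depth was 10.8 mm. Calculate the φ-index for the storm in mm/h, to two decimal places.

Only the 2 blocks with intensity above φ contribute runoff: 7.8, 7.9 mm/h.
Σ(I−φ)·Δt = d  ⇒  (7.8+7.9 − 2φ)·1 = 10.8
φ = (15.70 − 10.8/1) / 2 = 2.45 mm/h.

φ ≈ 2.45 mm/h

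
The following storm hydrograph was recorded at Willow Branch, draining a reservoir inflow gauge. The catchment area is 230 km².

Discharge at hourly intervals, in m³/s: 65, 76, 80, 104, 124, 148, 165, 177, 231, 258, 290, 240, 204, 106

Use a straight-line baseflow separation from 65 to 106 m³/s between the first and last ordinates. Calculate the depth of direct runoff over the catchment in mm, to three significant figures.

d ≈ 16.8 mm

Direct runoff: 0.00, 7.85, 8.69, 29.54, 46.38, 67.23, 81.08, 89.92, 140.77, 164.62, 193.46, 140.31, 101.15, 0.00 m³/s; ΣQ_DR = 1071 m³/s.
V = ΣQ_DR · Δt = 1071 × 3600 s = 3.856 × 10^6 m³.
Over A = 230 km², depth = V / A = 16.8 mm.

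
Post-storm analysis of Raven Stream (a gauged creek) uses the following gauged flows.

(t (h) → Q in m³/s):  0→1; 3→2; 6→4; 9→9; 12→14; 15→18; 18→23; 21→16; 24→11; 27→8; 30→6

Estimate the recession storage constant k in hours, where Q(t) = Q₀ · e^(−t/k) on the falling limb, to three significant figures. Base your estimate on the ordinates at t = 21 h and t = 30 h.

k ≈ 9.18 h

On the falling limb, Q drops from 16 to 6 m³/s between t = 21 h and t = 30 h (Δt = 9 h).
k = −Δt / ln(Q₂/Q₁) = −9 / ln(6/16) = 9.18 h.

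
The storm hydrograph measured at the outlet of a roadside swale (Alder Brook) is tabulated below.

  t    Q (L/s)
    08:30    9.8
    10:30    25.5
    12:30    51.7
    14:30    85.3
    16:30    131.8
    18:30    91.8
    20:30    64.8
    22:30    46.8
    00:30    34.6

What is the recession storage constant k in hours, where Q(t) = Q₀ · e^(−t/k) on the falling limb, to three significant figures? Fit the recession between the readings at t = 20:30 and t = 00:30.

k ≈ 6.37 h

On the falling limb, Q drops from 64.8 to 34.6 L/s between t = 20:30 and t = 00:30 (Δt = 4 h).
k = −Δt / ln(Q₂/Q₁) = −4 / ln(34.6/64.8) = 6.37 h.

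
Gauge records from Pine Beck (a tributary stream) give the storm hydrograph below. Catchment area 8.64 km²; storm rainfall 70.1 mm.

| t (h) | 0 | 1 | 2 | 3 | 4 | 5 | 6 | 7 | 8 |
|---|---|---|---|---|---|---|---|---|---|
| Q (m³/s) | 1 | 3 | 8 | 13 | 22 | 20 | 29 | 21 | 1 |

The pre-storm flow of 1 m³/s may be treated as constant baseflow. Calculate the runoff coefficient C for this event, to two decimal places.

C ≈ 0.65

ΣQ_DR = 109.0 m³/s; V = ΣQ_DR·Δt = 3.924 × 10^5 m³.
Runoff depth d = V / A = 45.42 mm.
C = d / P = 45.42 / 70.1 = 0.65.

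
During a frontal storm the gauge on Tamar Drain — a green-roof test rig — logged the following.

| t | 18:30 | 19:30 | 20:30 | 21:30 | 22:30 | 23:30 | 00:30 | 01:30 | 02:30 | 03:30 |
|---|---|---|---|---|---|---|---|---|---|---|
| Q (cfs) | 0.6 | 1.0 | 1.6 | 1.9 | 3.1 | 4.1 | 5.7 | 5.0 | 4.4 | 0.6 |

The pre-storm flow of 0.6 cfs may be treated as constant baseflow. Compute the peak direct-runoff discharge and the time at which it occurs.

Subtracting baseflow gives direct-runoff ordinates: 0.0, 0.4, 1.0, 1.3, 2.5, 3.5, 5.1, 4.4, 3.8, 0.0 cfs.
The maximum is 5.1 cfs, occurring at the reading for t = 00:30.

Q_p = 5.1 cfs at t = 00:30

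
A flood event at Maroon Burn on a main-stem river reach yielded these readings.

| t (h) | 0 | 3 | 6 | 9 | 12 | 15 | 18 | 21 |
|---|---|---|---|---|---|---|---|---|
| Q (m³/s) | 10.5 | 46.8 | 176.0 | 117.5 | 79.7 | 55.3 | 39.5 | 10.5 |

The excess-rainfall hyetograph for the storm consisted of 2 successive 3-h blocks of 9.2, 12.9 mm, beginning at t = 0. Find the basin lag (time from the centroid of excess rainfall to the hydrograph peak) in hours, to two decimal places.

t_L ≈ 2.75 h

Centroid of excess rainfall: t_c = Σ P_i·t̄_i / ΣP_i = 3.2511 h (block centres at 1.5, 4.5 h).
Hydrograph peak occurs at t = 6 h, so basin lag t_L = 6 − 3.2511 = 2.75 h.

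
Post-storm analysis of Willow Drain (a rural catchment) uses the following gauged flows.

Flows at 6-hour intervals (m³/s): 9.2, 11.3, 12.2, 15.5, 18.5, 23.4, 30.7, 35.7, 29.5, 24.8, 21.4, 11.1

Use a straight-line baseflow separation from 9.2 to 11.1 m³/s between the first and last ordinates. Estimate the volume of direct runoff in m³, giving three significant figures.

V ≈ 2.62 × 10^6 m³

Direct-runoff ordinates (Q − Q_b): 0.00, 1.93, 2.65, 5.78, 8.61, 13.34, 20.46, 25.29, 18.92, 14.05, 10.47, 0.00 m³/s.
ΣQ_DR = 121.5 m³/s.
With Δt = 6 h = 21600 s, V = ΣQ_DR · Δt = 121.5 × 21600 = 2.62 × 10^6 m³.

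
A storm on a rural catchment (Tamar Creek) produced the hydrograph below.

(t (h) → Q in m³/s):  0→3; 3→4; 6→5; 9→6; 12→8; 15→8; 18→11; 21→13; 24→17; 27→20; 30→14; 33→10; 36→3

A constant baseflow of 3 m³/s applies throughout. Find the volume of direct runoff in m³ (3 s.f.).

Direct-runoff ordinates (Q − Q_b): 0.0, 1.0, 2.0, 3.0, 5.0, 5.0, 8.0, 10.0, 14.0, 17.0, 11.0, 7.0, 0.0 m³/s.
ΣQ_DR = 83.00 m³/s.
With Δt = 3 h = 10800 s, V = ΣQ_DR · Δt = 83.00 × 10800 = 8.96 × 10^5 m³.

V ≈ 8.96 × 10^5 m³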